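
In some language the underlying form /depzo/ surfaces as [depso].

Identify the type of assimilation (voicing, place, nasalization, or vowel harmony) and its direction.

/z/→[s].
Each target copies a feature from the preceding segment, so the direction is progressive.

voicing assimilation, progressive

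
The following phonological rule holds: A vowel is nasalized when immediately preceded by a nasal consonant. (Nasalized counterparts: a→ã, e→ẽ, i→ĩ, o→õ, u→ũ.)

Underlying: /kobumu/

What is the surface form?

[kobumũ]

/u/ after nasal /m/ → [ũ]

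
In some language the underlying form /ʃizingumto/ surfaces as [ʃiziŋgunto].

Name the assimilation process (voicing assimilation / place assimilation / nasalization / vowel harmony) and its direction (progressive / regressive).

/n/→[ŋ] /m/→[n].
Each target copies a feature from the following segment, so the direction is regressive.

place assimilation, regressive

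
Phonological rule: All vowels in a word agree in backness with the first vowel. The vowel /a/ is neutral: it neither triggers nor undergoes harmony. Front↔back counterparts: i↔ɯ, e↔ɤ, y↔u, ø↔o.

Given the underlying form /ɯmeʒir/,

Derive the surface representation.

/e/ harmonizes with /ɯ/ ([+back]) → [ɤ]
/i/ harmonizes with /ɯ/ ([+back]) → [ɯ]

[ɯmɤʒɯr]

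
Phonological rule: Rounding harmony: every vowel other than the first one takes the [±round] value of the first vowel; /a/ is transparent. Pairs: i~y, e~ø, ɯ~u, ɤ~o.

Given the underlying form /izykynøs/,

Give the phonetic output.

[izikines]

/y/ harmonizes with /i/ ([-round]) → [i]
/y/ harmonizes with /i/ ([-round]) → [i]
/ø/ harmonizes with /i/ ([-round]) → [e]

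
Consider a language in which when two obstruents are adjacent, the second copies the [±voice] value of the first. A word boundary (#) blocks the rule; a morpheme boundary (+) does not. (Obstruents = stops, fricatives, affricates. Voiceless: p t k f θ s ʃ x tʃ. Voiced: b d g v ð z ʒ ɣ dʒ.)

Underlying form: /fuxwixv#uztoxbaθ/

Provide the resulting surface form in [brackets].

[fuxwixf#uzdoxpaθ]

/v/ after /x/ (voiceless) → [f]
/t/ after /z/ (voiced) → [d]
/b/ after /x/ (voiceless) → [p]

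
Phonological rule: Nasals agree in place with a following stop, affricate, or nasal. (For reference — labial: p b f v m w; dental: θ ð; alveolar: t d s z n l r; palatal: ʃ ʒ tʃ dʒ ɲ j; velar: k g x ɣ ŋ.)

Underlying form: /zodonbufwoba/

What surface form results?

/n/ before /b/ (labial) → [m]

[zodombufwoba]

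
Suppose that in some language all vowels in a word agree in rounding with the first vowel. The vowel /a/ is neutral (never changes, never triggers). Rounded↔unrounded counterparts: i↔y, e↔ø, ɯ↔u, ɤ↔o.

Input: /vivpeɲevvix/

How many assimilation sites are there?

No segment meets the rule's conditions.

0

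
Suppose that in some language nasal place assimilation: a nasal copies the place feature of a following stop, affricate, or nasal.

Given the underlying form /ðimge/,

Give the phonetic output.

/m/ before /g/ (velar) → [ŋ]

[ðiŋge]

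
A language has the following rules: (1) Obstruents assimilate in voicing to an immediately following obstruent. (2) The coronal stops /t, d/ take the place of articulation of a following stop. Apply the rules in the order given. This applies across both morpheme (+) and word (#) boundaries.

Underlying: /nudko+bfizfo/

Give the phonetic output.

Rule 1: /d/ before /k/ (voiceless) → [t]
Rule 1: /b/ before /f/ (voiceless) → [p]
Rule 1: /z/ before /f/ (voiceless) → [s]
After rule 1: nutko+pfisfo
Rule 2: /t/ before /k/ (velar) → [k]

[nukko+pfisfo]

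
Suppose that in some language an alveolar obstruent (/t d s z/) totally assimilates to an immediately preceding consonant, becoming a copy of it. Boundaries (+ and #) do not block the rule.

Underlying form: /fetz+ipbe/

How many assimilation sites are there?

/z/ after /t/ → [t] (total assimilation)
1 segment changes.

1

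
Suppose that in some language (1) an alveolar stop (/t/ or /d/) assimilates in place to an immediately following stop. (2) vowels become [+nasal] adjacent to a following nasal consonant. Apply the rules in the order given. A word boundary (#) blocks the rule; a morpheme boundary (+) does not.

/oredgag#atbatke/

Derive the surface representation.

[oreggag#apbakke]

Rule 1: /d/ before /g/ (velar) → [g]
Rule 1: /t/ before /b/ (labial) → [p]
Rule 1: /t/ before /k/ (velar) → [k]
After rule 1: oreggag#apbakke
Rule 2: no segment meets the rule's conditions; no change.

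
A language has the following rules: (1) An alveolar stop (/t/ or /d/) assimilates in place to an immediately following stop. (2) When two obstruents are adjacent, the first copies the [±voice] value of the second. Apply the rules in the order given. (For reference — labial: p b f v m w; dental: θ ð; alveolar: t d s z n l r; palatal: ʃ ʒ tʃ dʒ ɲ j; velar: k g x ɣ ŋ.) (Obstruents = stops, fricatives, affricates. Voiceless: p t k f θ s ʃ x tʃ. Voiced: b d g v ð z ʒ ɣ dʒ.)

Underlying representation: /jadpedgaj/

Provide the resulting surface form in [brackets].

Rule 1: /d/ before /p/ (labial) → [b]
Rule 1: /d/ before /g/ (velar) → [g]
After rule 1: jabpeggaj
Rule 2: /b/ before /p/ (voiceless) → [p]

[jappeggaj]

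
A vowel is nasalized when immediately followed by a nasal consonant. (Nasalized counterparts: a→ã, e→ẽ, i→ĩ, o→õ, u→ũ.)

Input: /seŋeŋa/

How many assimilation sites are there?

2

/e/ before nasal /ŋ/ → [ẽ]
/e/ before nasal /ŋ/ → [ẽ]
2 segments change.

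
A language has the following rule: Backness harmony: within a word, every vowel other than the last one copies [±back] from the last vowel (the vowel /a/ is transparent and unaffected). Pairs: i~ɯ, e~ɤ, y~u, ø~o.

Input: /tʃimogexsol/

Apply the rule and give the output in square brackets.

[tʃɯmogɤxsol]

/i/ harmonizes with /o/ ([+back]) → [ɯ]
/e/ harmonizes with /o/ ([+back]) → [ɤ]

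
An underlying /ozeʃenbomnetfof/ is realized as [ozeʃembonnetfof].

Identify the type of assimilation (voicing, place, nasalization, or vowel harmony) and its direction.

place assimilation, regressive

/n/→[m] /m/→[n].
Each target copies a feature from the following segment, so the direction is regressive.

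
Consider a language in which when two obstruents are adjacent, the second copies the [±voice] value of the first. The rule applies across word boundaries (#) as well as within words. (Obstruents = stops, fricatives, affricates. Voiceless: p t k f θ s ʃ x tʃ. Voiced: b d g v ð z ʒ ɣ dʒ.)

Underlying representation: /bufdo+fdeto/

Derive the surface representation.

[bufto+fteto]

/d/ after /f/ (voiceless) → [t]
/d/ after /f/ (voiceless) → [t]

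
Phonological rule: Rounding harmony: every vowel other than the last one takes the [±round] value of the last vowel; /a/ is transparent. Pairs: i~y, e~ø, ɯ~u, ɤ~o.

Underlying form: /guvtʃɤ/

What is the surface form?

[gɯvtʃɤ]

/u/ harmonizes with /ɤ/ ([-round]) → [ɯ]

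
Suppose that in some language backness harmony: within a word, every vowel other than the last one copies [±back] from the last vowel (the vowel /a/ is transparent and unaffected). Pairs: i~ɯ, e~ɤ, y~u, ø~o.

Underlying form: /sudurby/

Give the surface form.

[sydyrby]

/u/ harmonizes with /y/ ([-back]) → [y]
/u/ harmonizes with /y/ ([-back]) → [y]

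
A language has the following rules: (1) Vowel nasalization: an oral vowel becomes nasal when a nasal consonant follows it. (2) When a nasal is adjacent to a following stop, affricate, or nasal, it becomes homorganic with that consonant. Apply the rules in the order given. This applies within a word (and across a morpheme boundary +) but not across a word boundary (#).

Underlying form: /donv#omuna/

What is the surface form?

Rule 1: /o/ before nasal /n/ → [õ]
Rule 1: /o/ before nasal /m/ → [õ]
Rule 1: /u/ before nasal /n/ → [ũ]
After rule 1: dõnv#õmũna
Rule 2: no segment meets the rule's conditions; no change.

[dõnv#õmũna]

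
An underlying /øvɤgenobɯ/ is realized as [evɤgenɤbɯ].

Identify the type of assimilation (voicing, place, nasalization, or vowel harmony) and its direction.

/ø/→[e] /o/→[ɤ].
Vowels agree with the last vowel, so the harmony is regressive.

vowel harmony, regressive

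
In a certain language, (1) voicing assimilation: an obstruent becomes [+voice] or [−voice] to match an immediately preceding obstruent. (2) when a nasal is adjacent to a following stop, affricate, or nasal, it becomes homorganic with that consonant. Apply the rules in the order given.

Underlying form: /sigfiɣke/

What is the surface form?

Rule 1: /f/ after /g/ (voiced) → [v]
Rule 1: /k/ after /ɣ/ (voiced) → [g]
After rule 1: sigviɣge
Rule 2: no segment meets the rule's conditions; no change.

[sigviɣge]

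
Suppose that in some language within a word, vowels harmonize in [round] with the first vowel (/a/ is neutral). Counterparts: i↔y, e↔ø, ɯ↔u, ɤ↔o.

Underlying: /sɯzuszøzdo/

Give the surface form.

/u/ harmonizes with /ɯ/ ([-round]) → [ɯ]
/ø/ harmonizes with /ɯ/ ([-round]) → [e]
/o/ harmonizes with /ɯ/ ([-round]) → [ɤ]

[sɯzɯszezdɤ]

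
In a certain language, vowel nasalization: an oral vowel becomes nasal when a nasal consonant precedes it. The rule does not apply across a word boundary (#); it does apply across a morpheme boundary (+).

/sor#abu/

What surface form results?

no segment meets the rule's conditions; no change.

[sor#abu]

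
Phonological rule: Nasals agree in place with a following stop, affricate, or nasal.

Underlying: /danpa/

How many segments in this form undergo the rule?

/n/ before /p/ (labial) → [m]
1 segment changes.

1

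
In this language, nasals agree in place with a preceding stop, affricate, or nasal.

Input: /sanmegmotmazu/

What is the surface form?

/m/ after /n/ (alveolar) → [n]
/m/ after /g/ (velar) → [ŋ]
/m/ after /t/ (alveolar) → [n]

[sannegŋotnazu]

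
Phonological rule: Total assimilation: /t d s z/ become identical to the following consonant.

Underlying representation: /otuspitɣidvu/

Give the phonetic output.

[otuppiɣɣivvu]

/s/ before /p/ → [p] (total assimilation)
/t/ before /ɣ/ → [ɣ] (total assimilation)
/d/ before /v/ → [v] (total assimilation)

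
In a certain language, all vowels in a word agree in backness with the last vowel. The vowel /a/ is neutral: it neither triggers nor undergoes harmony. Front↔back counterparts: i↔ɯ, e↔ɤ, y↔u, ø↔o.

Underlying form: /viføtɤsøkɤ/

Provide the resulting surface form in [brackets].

[vɯfotɤsokɤ]

/i/ harmonizes with /ɤ/ ([+back]) → [ɯ]
/ø/ harmonizes with /ɤ/ ([+back]) → [o]
/ø/ harmonizes with /ɤ/ ([+back]) → [o]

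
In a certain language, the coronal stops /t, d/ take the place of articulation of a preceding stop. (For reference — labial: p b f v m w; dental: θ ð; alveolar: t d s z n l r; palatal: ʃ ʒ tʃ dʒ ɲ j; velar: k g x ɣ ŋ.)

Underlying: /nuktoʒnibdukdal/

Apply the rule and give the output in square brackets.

/t/ after /k/ (velar) → [k]
/d/ after /b/ (labial) → [b]
/d/ after /k/ (velar) → [g]

[nukkoʒnibbukgal]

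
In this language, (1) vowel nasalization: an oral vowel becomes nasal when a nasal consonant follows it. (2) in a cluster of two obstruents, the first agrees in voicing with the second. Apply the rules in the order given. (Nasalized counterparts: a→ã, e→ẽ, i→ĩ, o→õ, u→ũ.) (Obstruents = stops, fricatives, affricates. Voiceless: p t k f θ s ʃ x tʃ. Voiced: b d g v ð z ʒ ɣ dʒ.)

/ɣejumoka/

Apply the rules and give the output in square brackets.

[ɣejũmoka]

Rule 1: /u/ before nasal /m/ → [ũ]
After rule 1: ɣejũmoka
Rule 2: no segment meets the rule's conditions; no change.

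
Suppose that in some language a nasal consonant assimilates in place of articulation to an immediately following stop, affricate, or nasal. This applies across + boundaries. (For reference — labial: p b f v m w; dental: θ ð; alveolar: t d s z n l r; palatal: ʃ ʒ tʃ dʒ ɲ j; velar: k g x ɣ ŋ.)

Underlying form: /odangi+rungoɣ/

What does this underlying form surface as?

[odaŋgi+ruŋgoɣ]

/n/ before /g/ (velar) → [ŋ]
/n/ before /g/ (velar) → [ŋ]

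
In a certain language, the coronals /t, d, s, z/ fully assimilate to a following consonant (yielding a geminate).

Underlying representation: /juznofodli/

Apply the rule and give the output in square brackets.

/z/ before /n/ → [n] (total assimilation)
/d/ before /l/ → [l] (total assimilation)

[junnofolli]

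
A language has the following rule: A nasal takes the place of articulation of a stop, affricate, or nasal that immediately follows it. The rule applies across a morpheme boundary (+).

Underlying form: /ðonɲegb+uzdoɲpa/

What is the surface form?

/n/ before /ɲ/ (palatal) → [ɲ]
/ɲ/ before /p/ (labial) → [m]

[ðoɲɲegb+uzdompa]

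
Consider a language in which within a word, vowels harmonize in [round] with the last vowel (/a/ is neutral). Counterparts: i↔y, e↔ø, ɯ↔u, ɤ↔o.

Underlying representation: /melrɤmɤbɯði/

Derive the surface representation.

no segment meets the rule's conditions; no change.

[melrɤmɤbɯði]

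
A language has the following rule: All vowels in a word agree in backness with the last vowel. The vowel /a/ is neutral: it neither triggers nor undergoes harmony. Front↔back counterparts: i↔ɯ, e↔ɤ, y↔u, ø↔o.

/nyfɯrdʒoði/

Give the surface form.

/ɯ/ harmonizes with /i/ ([-back]) → [i]
/o/ harmonizes with /i/ ([-back]) → [ø]

[nyfirdʒøði]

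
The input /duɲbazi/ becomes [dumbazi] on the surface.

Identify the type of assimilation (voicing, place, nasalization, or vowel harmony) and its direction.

place assimilation, regressive

/ɲ/→[m].
Each target copies a feature from the following segment, so the direction is regressive.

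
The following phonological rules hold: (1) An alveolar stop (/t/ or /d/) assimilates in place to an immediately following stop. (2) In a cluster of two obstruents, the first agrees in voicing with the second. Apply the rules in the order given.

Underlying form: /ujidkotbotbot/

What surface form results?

[ujikkobbobbot]

Rule 1: /d/ before /k/ (velar) → [g]
Rule 1: /t/ before /b/ (labial) → [p]
Rule 1: /t/ before /b/ (labial) → [p]
After rule 1: ujigkopbopbot
Rule 2: /g/ before /k/ (voiceless) → [k]
Rule 2: /p/ before /b/ (voiced) → [b]
Rule 2: /p/ before /b/ (voiced) → [b]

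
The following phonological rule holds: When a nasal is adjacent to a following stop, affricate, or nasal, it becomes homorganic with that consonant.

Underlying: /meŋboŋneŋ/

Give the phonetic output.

[membonneŋ]

/ŋ/ before /b/ (labial) → [m]
/ŋ/ before /n/ (alveolar) → [n]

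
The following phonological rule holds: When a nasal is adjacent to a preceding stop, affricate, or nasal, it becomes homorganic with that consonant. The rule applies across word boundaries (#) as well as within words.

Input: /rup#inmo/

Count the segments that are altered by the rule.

1

/m/ after /n/ (alveolar) → [n]
1 segment changes.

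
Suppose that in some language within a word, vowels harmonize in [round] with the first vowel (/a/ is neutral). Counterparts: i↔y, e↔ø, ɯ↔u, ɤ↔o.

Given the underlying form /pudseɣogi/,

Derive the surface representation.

/e/ harmonizes with /u/ ([+round]) → [ø]
/i/ harmonizes with /u/ ([+round]) → [y]

[pudsøɣogy]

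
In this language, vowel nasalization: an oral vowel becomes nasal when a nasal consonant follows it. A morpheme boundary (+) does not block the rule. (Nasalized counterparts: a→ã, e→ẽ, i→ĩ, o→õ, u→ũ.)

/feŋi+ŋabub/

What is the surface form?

[fẽŋĩ+ŋabub]

/e/ before nasal /ŋ/ → [ẽ]
/i/ before nasal /ŋ/ → [ĩ]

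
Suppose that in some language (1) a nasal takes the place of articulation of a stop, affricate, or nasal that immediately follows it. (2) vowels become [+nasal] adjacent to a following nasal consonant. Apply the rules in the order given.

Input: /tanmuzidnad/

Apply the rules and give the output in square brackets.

[tãmmuzidnad]

Rule 1: /n/ before /m/ (labial) → [m]
After rule 1: tammuzidnad
Rule 2: /a/ before nasal /m/ → [ã]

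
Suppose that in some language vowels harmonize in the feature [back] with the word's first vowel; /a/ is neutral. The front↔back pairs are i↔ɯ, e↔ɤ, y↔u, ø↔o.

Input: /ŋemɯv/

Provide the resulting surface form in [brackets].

/ɯ/ harmonizes with /e/ ([-back]) → [i]

[ŋemiv]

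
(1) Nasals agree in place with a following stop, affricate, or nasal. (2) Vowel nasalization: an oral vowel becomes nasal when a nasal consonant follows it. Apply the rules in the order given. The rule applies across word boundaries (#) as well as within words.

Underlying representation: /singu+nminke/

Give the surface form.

Rule 1: /n/ before /g/ (velar) → [ŋ]
Rule 1: /n/ before /m/ (labial) → [m]
Rule 1: /n/ before /k/ (velar) → [ŋ]
After rule 1: siŋgu+mmiŋke
Rule 2: /i/ before nasal /ŋ/ → [ĩ]
Rule 2: /u/ before nasal /m/ → [ũ]
Rule 2: /i/ before nasal /ŋ/ → [ĩ]

[sĩŋgũ+mmĩŋke]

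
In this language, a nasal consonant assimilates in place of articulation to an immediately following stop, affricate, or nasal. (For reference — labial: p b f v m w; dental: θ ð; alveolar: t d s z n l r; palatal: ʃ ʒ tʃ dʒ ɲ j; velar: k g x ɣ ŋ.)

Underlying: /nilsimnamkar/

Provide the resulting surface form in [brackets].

/m/ before /n/ (alveolar) → [n]
/m/ before /k/ (velar) → [ŋ]

[nilsinnaŋkar]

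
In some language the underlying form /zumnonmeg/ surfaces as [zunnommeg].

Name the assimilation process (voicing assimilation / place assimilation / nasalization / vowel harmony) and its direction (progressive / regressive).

place assimilation, regressive

/m/→[n] /n/→[m].
Each target copies a feature from the following segment, so the direction is regressive.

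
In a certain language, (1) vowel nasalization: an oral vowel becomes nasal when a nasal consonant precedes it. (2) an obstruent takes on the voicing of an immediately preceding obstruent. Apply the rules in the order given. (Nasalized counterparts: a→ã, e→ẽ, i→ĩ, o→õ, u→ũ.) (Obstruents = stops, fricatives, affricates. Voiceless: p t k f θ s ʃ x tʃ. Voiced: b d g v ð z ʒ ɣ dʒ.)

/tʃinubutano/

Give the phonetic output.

Rule 1: /u/ after nasal /n/ → [ũ]
Rule 1: /o/ after nasal /n/ → [õ]
After rule 1: tʃinũbutanõ
Rule 2: no segment meets the rule's conditions; no change.

[tʃinũbutanõ]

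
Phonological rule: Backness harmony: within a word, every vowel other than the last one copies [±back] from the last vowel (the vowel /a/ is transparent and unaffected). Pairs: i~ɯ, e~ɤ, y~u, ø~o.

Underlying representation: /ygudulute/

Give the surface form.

[ygydylyte]

/u/ harmonizes with /e/ ([-back]) → [y]
/u/ harmonizes with /e/ ([-back]) → [y]
/u/ harmonizes with /e/ ([-back]) → [y]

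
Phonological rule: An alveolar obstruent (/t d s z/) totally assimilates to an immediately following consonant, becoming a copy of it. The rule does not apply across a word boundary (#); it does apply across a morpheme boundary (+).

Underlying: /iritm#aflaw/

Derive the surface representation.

/t/ before /m/ → [m] (total assimilation)

[irimm#aflaw]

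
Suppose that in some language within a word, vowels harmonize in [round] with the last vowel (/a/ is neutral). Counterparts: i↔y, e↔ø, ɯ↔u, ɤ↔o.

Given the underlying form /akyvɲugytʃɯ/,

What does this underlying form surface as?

[akivɲɯgitʃɯ]

/y/ harmonizes with /ɯ/ ([-round]) → [i]
/u/ harmonizes with /ɯ/ ([-round]) → [ɯ]
/y/ harmonizes with /ɯ/ ([-round]) → [i]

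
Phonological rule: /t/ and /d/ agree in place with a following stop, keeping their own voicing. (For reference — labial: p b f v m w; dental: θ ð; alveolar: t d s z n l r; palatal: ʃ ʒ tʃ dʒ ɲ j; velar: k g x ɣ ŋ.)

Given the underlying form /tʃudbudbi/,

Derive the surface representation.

[tʃubbubbi]

/d/ before /b/ (labial) → [b]
/d/ before /b/ (labial) → [b]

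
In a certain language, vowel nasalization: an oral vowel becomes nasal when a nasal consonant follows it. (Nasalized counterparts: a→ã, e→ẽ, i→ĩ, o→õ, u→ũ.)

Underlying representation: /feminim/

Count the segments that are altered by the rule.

3

/e/ before nasal /m/ → [ẽ]
/i/ before nasal /n/ → [ĩ]
/i/ before nasal /m/ → [ĩ]
3 segments change.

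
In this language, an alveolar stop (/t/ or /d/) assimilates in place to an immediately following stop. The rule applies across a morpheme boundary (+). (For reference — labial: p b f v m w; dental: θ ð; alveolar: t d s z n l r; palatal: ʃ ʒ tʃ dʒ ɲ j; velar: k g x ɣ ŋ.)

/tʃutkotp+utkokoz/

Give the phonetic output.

[tʃukkopp+ukkokoz]

/t/ before /k/ (velar) → [k]
/t/ before /p/ (labial) → [p]
/t/ before /k/ (velar) → [k]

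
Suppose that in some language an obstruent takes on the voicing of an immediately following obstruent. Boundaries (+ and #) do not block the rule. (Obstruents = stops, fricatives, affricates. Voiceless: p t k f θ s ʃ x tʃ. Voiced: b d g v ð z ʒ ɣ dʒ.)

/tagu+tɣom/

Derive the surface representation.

[tagu+dɣom]

/t/ before /ɣ/ (voiced) → [d]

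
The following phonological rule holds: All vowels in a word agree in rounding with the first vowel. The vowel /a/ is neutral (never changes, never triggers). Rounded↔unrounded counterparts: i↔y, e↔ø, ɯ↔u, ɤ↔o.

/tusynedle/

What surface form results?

[tusynødlø]

/e/ harmonizes with /u/ ([+round]) → [ø]
/e/ harmonizes with /u/ ([+round]) → [ø]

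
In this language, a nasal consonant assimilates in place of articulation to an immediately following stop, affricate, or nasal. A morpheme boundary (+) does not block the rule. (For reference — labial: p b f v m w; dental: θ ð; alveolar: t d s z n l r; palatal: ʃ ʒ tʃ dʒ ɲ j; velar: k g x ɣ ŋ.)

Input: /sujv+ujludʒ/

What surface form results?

no segment meets the rule's conditions; no change.

[sujv+ujludʒ]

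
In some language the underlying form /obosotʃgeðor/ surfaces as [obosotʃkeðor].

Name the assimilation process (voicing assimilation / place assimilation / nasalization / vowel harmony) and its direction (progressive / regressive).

voicing assimilation, progressive

/g/→[k].
Each target copies a feature from the preceding segment, so the direction is progressive.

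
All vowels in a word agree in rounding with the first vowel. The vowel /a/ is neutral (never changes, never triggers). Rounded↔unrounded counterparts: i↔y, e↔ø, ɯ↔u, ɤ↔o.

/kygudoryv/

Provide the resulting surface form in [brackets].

[kygudoryv]

no segment meets the rule's conditions; no change.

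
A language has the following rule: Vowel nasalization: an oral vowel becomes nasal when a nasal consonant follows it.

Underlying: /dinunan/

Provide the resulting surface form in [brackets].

[dĩnũnãn]

/i/ before nasal /n/ → [ĩ]
/u/ before nasal /n/ → [ũ]
/a/ before nasal /n/ → [ã]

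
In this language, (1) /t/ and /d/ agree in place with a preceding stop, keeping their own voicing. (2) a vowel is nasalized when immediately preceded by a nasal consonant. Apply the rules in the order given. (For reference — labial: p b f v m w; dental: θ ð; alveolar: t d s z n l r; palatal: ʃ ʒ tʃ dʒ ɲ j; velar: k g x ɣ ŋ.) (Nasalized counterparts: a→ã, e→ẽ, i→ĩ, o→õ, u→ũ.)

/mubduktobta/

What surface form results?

Rule 1: /d/ after /b/ (labial) → [b]
Rule 1: /t/ after /k/ (velar) → [k]
Rule 1: /t/ after /b/ (labial) → [p]
After rule 1: mubbukkobpa
Rule 2: /u/ after nasal /m/ → [ũ]

[mũbbukkobpa]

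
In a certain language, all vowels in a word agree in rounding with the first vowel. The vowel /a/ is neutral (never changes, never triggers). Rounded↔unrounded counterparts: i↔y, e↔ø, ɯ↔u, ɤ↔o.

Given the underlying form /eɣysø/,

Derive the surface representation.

[eɣise]

/y/ harmonizes with /e/ ([-round]) → [i]
/ø/ harmonizes with /e/ ([-round]) → [e]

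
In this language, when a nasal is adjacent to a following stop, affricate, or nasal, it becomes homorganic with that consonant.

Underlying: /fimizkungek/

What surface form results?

[fimizkuŋgek]

/n/ before /g/ (velar) → [ŋ]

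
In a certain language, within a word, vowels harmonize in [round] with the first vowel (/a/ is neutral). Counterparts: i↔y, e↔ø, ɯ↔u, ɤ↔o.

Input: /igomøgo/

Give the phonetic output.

/o/ harmonizes with /i/ ([-round]) → [ɤ]
/ø/ harmonizes with /i/ ([-round]) → [e]
/o/ harmonizes with /i/ ([-round]) → [ɤ]

[igɤmegɤ]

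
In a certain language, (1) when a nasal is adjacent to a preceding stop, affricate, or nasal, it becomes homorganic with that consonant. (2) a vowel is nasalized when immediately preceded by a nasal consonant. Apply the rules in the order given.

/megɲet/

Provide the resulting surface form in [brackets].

[mẽgŋẽt]

Rule 1: /ɲ/ after /g/ (velar) → [ŋ]
After rule 1: megŋet
Rule 2: /e/ after nasal /m/ → [ẽ]
Rule 2: /e/ after nasal /ŋ/ → [ẽ]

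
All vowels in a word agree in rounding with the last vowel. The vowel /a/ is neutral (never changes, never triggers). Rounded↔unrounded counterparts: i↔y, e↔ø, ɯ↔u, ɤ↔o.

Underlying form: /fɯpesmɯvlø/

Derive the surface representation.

[fupøsmuvlø]

/ɯ/ harmonizes with /ø/ ([+round]) → [u]
/e/ harmonizes with /ø/ ([+round]) → [ø]
/ɯ/ harmonizes with /ø/ ([+round]) → [u]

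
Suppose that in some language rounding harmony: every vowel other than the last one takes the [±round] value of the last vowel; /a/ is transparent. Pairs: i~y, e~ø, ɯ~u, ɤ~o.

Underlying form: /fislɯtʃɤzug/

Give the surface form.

/i/ harmonizes with /u/ ([+round]) → [y]
/ɯ/ harmonizes with /u/ ([+round]) → [u]
/ɤ/ harmonizes with /u/ ([+round]) → [o]

[fyslutʃozug]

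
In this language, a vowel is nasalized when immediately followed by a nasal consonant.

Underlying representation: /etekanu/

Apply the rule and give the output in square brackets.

[etekãnu]

/a/ before nasal /n/ → [ã]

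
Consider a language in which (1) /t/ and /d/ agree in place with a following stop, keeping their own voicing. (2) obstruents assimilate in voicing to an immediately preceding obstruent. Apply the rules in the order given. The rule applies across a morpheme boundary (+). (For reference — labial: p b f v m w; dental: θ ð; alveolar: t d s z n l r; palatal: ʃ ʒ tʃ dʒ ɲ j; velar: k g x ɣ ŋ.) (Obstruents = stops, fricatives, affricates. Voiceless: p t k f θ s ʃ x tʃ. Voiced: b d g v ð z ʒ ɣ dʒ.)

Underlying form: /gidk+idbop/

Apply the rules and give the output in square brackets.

Rule 1: /d/ before /k/ (velar) → [g]
Rule 1: /d/ before /b/ (labial) → [b]
After rule 1: gigk+ibbop
Rule 2: /k/ after /g/ (voiced) → [g]

[gigg+ibbop]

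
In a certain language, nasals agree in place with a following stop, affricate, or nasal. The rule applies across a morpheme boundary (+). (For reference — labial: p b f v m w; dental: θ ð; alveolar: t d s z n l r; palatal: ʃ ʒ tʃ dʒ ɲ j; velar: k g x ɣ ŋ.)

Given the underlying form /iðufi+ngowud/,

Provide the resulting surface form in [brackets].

[iðufi+ŋgowud]

/n/ before /g/ (velar) → [ŋ]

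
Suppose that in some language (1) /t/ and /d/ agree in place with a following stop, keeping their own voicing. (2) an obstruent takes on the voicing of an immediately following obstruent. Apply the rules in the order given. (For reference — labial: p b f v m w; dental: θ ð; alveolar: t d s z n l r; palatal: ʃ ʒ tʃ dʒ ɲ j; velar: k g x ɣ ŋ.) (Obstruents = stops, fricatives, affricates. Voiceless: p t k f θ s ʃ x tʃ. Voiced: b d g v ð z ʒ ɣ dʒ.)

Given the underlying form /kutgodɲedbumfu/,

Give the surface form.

[kuggodɲebbumfu]

Rule 1: /t/ before /g/ (velar) → [k]
Rule 1: /d/ before /b/ (labial) → [b]
After rule 1: kukgodɲebbumfu
Rule 2: /k/ before /g/ (voiced) → [g]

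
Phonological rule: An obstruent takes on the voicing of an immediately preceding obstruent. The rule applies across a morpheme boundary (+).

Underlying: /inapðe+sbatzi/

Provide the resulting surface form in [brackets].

[inapθe+spatsi]

/ð/ after /p/ (voiceless) → [θ]
/b/ after /s/ (voiceless) → [p]
/z/ after /t/ (voiceless) → [s]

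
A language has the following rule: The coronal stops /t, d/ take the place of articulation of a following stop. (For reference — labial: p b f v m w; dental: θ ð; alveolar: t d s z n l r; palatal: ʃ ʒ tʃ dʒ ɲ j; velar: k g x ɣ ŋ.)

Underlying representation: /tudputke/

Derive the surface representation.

/d/ before /p/ (labial) → [b]
/t/ before /k/ (velar) → [k]

[tubpukke]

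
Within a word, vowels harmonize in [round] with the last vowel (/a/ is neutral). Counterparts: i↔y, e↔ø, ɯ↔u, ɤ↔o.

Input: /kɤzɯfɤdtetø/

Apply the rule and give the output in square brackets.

[kozufodtøtø]

/ɤ/ harmonizes with /ø/ ([+round]) → [o]
/ɯ/ harmonizes with /ø/ ([+round]) → [u]
/ɤ/ harmonizes with /ø/ ([+round]) → [o]
/e/ harmonizes with /ø/ ([+round]) → [ø]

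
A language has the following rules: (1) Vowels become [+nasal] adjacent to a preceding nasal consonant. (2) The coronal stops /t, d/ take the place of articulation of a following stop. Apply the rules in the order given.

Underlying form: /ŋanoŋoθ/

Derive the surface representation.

Rule 1: /a/ after nasal /ŋ/ → [ã]
Rule 1: /o/ after nasal /n/ → [õ]
Rule 1: /o/ after nasal /ŋ/ → [õ]
After rule 1: ŋãnõŋõθ
Rule 2: no segment meets the rule's conditions; no change.

[ŋãnõŋõθ]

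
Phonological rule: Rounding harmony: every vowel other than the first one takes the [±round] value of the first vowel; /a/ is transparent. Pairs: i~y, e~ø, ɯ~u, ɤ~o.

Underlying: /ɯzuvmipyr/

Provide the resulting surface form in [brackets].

[ɯzɯvmipir]

/u/ harmonizes with /ɯ/ ([-round]) → [ɯ]
/y/ harmonizes with /ɯ/ ([-round]) → [i]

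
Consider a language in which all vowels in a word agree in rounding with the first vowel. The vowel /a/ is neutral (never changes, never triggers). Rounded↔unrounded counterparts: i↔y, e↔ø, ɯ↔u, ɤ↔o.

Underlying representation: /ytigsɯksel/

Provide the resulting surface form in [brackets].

[ytygsuksøl]

/i/ harmonizes with /y/ ([+round]) → [y]
/ɯ/ harmonizes with /y/ ([+round]) → [u]
/e/ harmonizes with /y/ ([+round]) → [ø]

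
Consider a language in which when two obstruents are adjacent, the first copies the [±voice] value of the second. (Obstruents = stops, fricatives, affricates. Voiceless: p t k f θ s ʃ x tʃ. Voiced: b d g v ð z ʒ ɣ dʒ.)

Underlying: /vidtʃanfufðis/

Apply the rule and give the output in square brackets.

/d/ before /tʃ/ (voiceless) → [t]
/f/ before /ð/ (voiced) → [v]

[vittʃanfuvðis]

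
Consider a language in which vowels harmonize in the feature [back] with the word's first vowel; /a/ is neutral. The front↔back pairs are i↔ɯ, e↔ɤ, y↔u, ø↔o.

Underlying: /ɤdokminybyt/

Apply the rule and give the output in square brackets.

[ɤdokmɯnubut]

/i/ harmonizes with /ɤ/ ([+back]) → [ɯ]
/y/ harmonizes with /ɤ/ ([+back]) → [u]
/y/ harmonizes with /ɤ/ ([+back]) → [u]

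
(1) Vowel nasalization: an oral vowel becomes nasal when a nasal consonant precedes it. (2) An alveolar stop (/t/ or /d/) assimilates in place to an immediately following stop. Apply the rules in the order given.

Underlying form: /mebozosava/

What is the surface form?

[mẽbozosava]

Rule 1: /e/ after nasal /m/ → [ẽ]
After rule 1: mẽbozosava
Rule 2: no segment meets the rule's conditions; no change.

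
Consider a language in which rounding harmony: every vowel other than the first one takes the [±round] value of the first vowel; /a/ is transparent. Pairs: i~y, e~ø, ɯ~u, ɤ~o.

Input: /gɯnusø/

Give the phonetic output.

/u/ harmonizes with /ɯ/ ([-round]) → [ɯ]
/ø/ harmonizes with /ɯ/ ([-round]) → [e]

[gɯnɯse]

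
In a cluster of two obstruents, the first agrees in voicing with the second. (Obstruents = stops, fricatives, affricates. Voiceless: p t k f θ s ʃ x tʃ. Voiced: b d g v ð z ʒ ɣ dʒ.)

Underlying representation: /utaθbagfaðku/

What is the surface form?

[utaðbakfaθku]

/θ/ before /b/ (voiced) → [ð]
/g/ before /f/ (voiceless) → [k]
/ð/ before /k/ (voiceless) → [θ]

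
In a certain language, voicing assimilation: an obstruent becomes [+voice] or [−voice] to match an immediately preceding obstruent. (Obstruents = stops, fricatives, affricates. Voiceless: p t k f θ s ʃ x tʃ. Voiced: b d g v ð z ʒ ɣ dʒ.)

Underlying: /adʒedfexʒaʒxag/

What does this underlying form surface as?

/f/ after /d/ (voiced) → [v]
/ʒ/ after /x/ (voiceless) → [ʃ]
/x/ after /ʒ/ (voiced) → [ɣ]

[adʒedvexʃaʒɣag]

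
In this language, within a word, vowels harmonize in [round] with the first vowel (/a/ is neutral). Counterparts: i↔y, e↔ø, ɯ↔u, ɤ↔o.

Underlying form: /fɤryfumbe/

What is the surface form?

/y/ harmonizes with /ɤ/ ([-round]) → [i]
/u/ harmonizes with /ɤ/ ([-round]) → [ɯ]

[fɤrifɯmbe]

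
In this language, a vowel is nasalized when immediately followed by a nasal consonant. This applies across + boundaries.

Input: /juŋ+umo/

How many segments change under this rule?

2

/u/ before nasal /ŋ/ → [ũ]
/u/ before nasal /m/ → [ũ]
2 segments change.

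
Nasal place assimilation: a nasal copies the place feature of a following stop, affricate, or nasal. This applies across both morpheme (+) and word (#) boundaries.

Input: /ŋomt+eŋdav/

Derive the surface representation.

[ŋont+endav]

/m/ before /t/ (alveolar) → [n]
/ŋ/ before /d/ (alveolar) → [n]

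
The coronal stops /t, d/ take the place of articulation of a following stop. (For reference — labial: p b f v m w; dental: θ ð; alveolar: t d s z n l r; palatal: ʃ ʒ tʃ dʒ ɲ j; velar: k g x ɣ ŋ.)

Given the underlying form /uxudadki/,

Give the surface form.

/d/ before /k/ (velar) → [g]

[uxudagki]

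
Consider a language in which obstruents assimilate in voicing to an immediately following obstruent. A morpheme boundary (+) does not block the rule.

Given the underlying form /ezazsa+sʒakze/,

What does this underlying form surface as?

/z/ before /s/ (voiceless) → [s]
/s/ before /ʒ/ (voiced) → [z]
/k/ before /z/ (voiced) → [g]

[ezassa+zʒagze]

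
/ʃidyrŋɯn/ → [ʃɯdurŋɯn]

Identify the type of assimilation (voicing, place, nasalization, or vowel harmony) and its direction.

vowel harmony, regressive

/i/→[ɯ] /y/→[u].
Vowels agree with the last vowel, so the harmony is regressive.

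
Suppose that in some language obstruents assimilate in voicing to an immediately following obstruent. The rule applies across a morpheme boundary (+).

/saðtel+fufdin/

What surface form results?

[saθtel+fuvdin]

/ð/ before /t/ (voiceless) → [θ]
/f/ before /d/ (voiced) → [v]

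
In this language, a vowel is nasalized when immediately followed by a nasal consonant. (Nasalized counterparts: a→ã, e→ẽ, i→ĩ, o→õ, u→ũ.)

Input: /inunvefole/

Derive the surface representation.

/i/ before nasal /n/ → [ĩ]
/u/ before nasal /n/ → [ũ]

[ĩnũnvefole]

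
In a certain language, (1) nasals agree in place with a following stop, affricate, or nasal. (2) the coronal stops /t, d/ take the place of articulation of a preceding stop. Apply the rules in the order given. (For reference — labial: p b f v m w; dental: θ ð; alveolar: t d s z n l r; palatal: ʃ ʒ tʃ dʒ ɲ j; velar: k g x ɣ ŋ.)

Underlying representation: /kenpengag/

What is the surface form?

Rule 1: /n/ before /p/ (labial) → [m]
Rule 1: /n/ before /g/ (velar) → [ŋ]
After rule 1: kempeŋgag
Rule 2: no segment meets the rule's conditions; no change.

[kempeŋgag]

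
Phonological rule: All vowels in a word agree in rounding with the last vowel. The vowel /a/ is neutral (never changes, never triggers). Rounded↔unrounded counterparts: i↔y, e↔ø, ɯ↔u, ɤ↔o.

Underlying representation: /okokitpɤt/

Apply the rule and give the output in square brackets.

/o/ harmonizes with /ɤ/ ([-round]) → [ɤ]
/o/ harmonizes with /ɤ/ ([-round]) → [ɤ]

[ɤkɤkitpɤt]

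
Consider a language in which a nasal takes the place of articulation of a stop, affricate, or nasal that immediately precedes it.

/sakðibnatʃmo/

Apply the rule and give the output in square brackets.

/n/ after /b/ (labial) → [m]
/m/ after /tʃ/ (palatal) → [ɲ]

[sakðibmatʃɲo]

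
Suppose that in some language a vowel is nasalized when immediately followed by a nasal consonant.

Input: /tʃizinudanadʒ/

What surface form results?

/i/ before nasal /n/ → [ĩ]
/a/ before nasal /n/ → [ã]

[tʃizĩnudãnadʒ]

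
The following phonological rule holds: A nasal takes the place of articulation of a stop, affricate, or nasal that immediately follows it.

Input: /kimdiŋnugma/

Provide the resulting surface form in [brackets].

/m/ before /d/ (alveolar) → [n]
/ŋ/ before /n/ (alveolar) → [n]

[kindinnugma]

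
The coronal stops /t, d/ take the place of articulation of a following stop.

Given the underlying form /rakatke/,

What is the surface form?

/t/ before /k/ (velar) → [k]

[rakakke]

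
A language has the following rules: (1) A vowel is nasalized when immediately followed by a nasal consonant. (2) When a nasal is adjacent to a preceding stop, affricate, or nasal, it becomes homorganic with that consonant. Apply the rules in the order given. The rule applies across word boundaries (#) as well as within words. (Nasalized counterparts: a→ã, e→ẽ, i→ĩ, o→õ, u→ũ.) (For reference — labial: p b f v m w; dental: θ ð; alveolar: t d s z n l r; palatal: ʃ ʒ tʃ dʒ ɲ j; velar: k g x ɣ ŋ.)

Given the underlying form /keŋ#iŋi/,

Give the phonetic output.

[kẽŋ#ĩŋi]

Rule 1: /e/ before nasal /ŋ/ → [ẽ]
Rule 1: /i/ before nasal /ŋ/ → [ĩ]
After rule 1: kẽŋ#ĩŋi
Rule 2: no segment meets the rule's conditions; no change.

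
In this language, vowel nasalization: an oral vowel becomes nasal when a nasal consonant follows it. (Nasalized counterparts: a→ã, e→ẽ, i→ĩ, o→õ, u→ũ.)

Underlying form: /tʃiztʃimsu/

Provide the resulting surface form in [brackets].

/i/ before nasal /m/ → [ĩ]

[tʃiztʃĩmsu]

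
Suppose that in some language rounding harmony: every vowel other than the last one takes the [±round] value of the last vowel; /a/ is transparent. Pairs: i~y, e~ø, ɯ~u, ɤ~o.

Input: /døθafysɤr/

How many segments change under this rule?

/ø/ harmonizes with /ɤ/ ([-round]) → [e]
/y/ harmonizes with /ɤ/ ([-round]) → [i]
2 segments change.

2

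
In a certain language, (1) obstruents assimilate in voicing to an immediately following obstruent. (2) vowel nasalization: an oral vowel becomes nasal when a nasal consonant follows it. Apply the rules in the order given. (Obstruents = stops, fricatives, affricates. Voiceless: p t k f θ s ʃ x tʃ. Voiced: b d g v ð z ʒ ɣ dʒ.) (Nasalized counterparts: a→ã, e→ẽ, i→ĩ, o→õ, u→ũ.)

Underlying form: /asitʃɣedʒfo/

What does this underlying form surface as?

[asidʒɣetʃfo]

Rule 1: /tʃ/ before /ɣ/ (voiced) → [dʒ]
Rule 1: /dʒ/ before /f/ (voiceless) → [tʃ]
After rule 1: asidʒɣetʃfo
Rule 2: no segment meets the rule's conditions; no change.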